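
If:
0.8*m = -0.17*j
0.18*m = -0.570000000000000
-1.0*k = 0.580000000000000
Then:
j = 14.90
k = -0.58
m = -3.17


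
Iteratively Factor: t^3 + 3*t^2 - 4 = (t - 1)*(t^2 + 4*t + 4) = (t - 1)*(t + 2)*(t + 2)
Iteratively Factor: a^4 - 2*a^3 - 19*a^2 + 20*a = (a - 1)*(a^3 - a^2 - 20*a) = (a - 5)*(a - 1)*(a^2 + 4*a) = a*(a - 5)*(a - 1)*(a + 4)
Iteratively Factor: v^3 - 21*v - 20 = (v + 1)*(v^2 - v - 20) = (v - 5)*(v + 1)*(v + 4)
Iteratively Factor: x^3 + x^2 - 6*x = (x + 3)*(x^2 - 2*x) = (x - 2)*(x + 3)*(x)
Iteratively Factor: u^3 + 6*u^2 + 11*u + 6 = (u + 1)*(u^2 + 5*u + 6) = (u + 1)*(u + 2)*(u + 3)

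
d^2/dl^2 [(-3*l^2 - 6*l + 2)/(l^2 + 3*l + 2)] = 2*(3*l^3 + 24*l^2 + 54*l + 38)/(l^6 + 9*l^5 + 33*l^4 + 63*l^3 + 66*l^2 + 36*l + 8)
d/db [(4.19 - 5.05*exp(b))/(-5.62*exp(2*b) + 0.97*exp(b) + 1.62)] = (-28.381*exp(2*b) + 47.0956*exp(b) - 12.2453)*exp(b)/(31.5844*exp(4*b) - 10.9028*exp(3*b) - 17.2679*exp(2*b) + 3.1428*exp(b) + 2.6244)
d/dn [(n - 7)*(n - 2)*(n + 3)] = 3*n^2 - 12*n - 13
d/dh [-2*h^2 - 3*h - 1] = -4*h - 3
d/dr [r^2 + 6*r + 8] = 2*r + 6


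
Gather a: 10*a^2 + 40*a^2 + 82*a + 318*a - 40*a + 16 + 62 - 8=50*a^2 + 360*a + 70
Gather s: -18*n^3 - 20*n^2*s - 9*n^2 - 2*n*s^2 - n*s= -18*n^3 - 9*n^2 - 2*n*s^2 + s*(-20*n^2 - n)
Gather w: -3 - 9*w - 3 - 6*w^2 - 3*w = -6*w^2 - 12*w - 6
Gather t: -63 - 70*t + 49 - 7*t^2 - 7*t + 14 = -7*t^2 - 77*t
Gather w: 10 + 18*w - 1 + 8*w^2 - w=8*w^2 + 17*w + 9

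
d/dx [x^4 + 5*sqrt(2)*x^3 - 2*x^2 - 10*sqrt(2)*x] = 4*x^3 + 15*sqrt(2)*x^2 - 4*x - 10*sqrt(2)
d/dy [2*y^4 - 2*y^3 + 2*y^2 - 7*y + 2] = 8*y^3 - 6*y^2 + 4*y - 7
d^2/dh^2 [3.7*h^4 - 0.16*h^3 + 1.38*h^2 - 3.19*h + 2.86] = 44.4*h^2 - 0.96*h + 2.76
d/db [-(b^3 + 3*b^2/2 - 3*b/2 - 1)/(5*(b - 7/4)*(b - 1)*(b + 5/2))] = 4*(28*b^2 + 172*b + 187)/(5*(64*b^4 + 96*b^3 - 524*b^2 - 420*b + 1225))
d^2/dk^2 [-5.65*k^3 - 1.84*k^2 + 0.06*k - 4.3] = -33.9*k - 3.68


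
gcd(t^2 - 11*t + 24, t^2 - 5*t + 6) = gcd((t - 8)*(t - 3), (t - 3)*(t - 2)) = t - 3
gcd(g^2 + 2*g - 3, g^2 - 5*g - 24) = g + 3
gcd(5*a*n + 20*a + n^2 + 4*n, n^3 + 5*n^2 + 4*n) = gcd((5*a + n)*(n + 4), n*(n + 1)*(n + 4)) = n + 4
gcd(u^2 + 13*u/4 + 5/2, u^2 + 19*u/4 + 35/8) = u + 5/4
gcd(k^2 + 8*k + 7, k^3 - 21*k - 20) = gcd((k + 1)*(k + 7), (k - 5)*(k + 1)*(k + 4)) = k + 1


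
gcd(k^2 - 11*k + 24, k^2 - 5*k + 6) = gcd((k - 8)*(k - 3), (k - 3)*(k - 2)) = k - 3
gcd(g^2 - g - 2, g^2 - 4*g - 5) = g + 1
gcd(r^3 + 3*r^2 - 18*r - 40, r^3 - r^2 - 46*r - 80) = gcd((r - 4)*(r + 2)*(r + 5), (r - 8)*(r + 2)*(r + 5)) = r^2 + 7*r + 10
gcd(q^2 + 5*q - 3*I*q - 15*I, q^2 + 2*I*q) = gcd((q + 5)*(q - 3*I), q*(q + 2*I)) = 1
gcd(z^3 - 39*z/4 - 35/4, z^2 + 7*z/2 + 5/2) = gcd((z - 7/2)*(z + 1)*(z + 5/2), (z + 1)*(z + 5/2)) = z^2 + 7*z/2 + 5/2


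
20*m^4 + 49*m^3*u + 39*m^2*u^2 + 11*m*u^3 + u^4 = (m + u)^2*(4*m + u)*(5*m + u)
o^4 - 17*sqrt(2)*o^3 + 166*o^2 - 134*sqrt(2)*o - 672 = (o - 8*sqrt(2))*(o - 7*sqrt(2))*(o - 3*sqrt(2))*(o + sqrt(2))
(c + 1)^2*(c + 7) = c^3 + 9*c^2 + 15*c + 7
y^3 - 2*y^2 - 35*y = y*(y - 7)*(y + 5)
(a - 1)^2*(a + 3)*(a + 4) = a^4 + 5*a^3 - a^2 - 17*a + 12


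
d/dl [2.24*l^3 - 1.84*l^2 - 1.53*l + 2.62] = 6.72*l^2 - 3.68*l - 1.53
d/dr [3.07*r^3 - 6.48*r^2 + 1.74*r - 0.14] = 9.21*r^2 - 12.96*r + 1.74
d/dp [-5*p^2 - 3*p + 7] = -10*p - 3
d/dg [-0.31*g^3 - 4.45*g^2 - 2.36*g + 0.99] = -0.93*g^2 - 8.9*g - 2.36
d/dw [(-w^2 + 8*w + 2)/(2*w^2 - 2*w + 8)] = (-7*w^2 - 12*w + 34)/(2*(w^4 - 2*w^3 + 9*w^2 - 8*w + 16))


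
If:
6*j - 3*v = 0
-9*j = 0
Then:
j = 0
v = 0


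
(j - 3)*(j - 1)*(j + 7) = j^3 + 3*j^2 - 25*j + 21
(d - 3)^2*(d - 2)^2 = d^4 - 10*d^3 + 37*d^2 - 60*d + 36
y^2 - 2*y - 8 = (y - 4)*(y + 2)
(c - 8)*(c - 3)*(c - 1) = c^3 - 12*c^2 + 35*c - 24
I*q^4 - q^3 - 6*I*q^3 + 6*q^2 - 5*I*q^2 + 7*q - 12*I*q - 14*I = (q - 7)*(q + 1)*(q + 2*I)*(I*q + 1)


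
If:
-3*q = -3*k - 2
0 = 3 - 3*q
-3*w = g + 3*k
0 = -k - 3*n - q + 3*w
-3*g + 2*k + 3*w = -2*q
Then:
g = 5/12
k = 1/3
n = -11/12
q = 1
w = -17/36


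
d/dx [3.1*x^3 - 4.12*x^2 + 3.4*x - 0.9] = 9.3*x^2 - 8.24*x + 3.4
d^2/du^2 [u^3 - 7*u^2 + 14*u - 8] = 6*u - 14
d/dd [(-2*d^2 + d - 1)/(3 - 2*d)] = (4*d^2 - 12*d + 1)/(4*d^2 - 12*d + 9)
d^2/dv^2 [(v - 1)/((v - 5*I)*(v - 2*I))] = (2*v^3 - 6*v^2 + v*(60 + 42*I) + 78 - 140*I)/(v^6 - 21*I*v^5 - 177*v^4 + 763*I*v^3 + 1770*v^2 - 2100*I*v - 1000)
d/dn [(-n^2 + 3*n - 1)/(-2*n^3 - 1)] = (-2*n^4 + 12*n^3 - 6*n^2 + 2*n - 3)/(4*n^6 + 4*n^3 + 1)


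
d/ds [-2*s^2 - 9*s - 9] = -4*s - 9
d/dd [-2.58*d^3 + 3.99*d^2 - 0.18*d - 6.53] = -7.74*d^2 + 7.98*d - 0.18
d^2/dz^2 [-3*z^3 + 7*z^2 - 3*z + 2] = 14 - 18*z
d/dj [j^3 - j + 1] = 3*j^2 - 1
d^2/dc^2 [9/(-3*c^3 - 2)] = 324*c*(1 - 3*c^3)/(3*c^3 + 2)^3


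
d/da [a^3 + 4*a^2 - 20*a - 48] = 3*a^2 + 8*a - 20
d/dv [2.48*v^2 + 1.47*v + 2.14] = 4.96*v + 1.47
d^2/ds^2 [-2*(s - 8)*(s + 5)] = -4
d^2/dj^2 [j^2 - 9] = 2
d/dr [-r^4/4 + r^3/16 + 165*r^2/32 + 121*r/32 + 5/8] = -r^3 + 3*r^2/16 + 165*r/16 + 121/32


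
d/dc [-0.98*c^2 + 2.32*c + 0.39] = 2.32 - 1.96*c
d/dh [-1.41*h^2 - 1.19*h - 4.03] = -2.82*h - 1.19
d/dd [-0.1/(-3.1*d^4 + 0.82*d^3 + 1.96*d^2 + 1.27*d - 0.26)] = (-1.24*d^3 + 0.246*d^2 + 0.392*d + 0.127)/(-3.1*d^4 + 0.82*d^3 + 1.96*d^2 + 1.27*d - 0.26)^2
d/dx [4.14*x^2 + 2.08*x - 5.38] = 8.28*x + 2.08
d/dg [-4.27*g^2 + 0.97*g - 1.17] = 0.97 - 8.54*g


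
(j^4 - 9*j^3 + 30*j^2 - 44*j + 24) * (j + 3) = j^5 - 6*j^4 + 3*j^3 + 46*j^2 - 108*j + 72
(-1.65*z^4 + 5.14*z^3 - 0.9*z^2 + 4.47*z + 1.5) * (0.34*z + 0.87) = -0.561*z^5 + 0.3121*z^4 + 4.1658*z^3 + 0.7368*z^2 + 4.3989*z + 1.305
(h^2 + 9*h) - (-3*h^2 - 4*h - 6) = 4*h^2 + 13*h + 6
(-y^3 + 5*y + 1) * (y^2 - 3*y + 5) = -y^5 + 3*y^4 - 14*y^2 + 22*y + 5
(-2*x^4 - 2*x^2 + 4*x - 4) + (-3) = -2*x^4 - 2*x^2 + 4*x - 7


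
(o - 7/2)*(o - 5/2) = o^2 - 6*o + 35/4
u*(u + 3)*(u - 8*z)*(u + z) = u^4 - 7*u^3*z + 3*u^3 - 8*u^2*z^2 - 21*u^2*z - 24*u*z^2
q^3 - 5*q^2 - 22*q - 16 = (q - 8)*(q + 1)*(q + 2)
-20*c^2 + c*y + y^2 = (-4*c + y)*(5*c + y)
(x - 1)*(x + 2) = x^2 + x - 2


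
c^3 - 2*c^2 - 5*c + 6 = (c - 3)*(c - 1)*(c + 2)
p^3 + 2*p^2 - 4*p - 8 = (p - 2)*(p + 2)^2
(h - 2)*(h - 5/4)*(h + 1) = h^3 - 9*h^2/4 - 3*h/4 + 5/2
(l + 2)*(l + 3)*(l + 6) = l^3 + 11*l^2 + 36*l + 36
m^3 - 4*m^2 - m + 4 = (m - 4)*(m - 1)*(m + 1)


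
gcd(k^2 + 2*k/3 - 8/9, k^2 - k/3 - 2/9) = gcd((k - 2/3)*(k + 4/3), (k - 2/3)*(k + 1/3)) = k - 2/3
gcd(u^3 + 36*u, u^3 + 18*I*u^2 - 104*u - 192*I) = u + 6*I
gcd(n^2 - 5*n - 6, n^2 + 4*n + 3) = n + 1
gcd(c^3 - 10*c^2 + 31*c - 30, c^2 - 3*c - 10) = c - 5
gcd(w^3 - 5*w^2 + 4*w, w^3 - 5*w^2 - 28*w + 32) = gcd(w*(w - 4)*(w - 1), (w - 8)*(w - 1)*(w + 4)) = w - 1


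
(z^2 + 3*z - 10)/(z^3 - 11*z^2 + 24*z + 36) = (z^2 + 3*z - 10)/(z^3 - 11*z^2 + 24*z + 36)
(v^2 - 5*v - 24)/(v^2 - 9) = (v - 8)/(v - 3)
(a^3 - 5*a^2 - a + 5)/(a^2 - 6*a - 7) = (a^2 - 6*a + 5)/(a - 7)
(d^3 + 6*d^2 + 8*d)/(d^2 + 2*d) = d + 4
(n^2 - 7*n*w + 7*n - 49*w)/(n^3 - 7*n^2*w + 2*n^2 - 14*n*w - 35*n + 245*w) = 1/(n - 5)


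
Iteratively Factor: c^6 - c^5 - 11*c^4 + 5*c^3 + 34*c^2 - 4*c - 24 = (c + 2)*(c^5 - 3*c^4 - 5*c^3 + 15*c^2 + 4*c - 12) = (c + 2)^2*(c^4 - 5*c^3 + 5*c^2 + 5*c - 6) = (c - 2)*(c + 2)^2*(c^3 - 3*c^2 - c + 3) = (c - 2)*(c + 1)*(c + 2)^2*(c^2 - 4*c + 3) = (c - 2)*(c - 1)*(c + 1)*(c + 2)^2*(c - 3)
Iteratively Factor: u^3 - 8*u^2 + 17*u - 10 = (u - 1)*(u^2 - 7*u + 10) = (u - 2)*(u - 1)*(u - 5)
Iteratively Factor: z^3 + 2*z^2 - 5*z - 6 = (z + 3)*(z^2 - z - 2) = (z - 2)*(z + 3)*(z + 1)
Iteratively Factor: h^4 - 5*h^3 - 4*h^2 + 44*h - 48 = (h - 2)*(h^3 - 3*h^2 - 10*h + 24) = (h - 2)^2*(h^2 - h - 12) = (h - 4)*(h - 2)^2*(h + 3)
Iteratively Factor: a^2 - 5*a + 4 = (a - 4)*(a - 1)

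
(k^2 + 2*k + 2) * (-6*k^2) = -6*k^4 - 12*k^3 - 12*k^2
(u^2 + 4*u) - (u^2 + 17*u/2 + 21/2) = -9*u/2 - 21/2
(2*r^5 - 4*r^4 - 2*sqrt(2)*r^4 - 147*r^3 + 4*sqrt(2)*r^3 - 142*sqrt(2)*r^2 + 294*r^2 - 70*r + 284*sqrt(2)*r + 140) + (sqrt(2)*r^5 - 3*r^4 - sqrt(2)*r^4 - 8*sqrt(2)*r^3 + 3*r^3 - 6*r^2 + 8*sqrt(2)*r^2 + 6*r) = sqrt(2)*r^5 + 2*r^5 - 7*r^4 - 3*sqrt(2)*r^4 - 144*r^3 - 4*sqrt(2)*r^3 - 134*sqrt(2)*r^2 + 288*r^2 - 64*r + 284*sqrt(2)*r + 140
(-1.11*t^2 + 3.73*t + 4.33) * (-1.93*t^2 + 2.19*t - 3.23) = 2.1423*t^4 - 9.6298*t^3 + 3.3971*t^2 - 2.5652*t - 13.9859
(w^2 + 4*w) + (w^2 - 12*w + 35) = 2*w^2 - 8*w + 35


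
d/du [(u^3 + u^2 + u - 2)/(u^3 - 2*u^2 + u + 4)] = 3*(-u^4 + 7*u^2 + 2)/(u^6 - 4*u^5 + 6*u^4 + 4*u^3 - 15*u^2 + 8*u + 16)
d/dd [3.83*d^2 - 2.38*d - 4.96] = 7.66*d - 2.38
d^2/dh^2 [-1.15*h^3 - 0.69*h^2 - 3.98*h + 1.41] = -6.9*h - 1.38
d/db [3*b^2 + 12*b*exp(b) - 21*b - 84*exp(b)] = 12*b*exp(b) + 6*b - 72*exp(b) - 21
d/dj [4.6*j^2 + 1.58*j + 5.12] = 9.2*j + 1.58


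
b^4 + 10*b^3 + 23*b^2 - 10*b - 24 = (b - 1)*(b + 1)*(b + 4)*(b + 6)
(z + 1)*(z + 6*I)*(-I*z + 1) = -I*z^3 + 7*z^2 - I*z^2 + 7*z + 6*I*z + 6*I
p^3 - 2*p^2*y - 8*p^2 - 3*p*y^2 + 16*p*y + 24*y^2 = (p - 8)*(p - 3*y)*(p + y)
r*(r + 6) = r^2 + 6*r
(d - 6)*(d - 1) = d^2 - 7*d + 6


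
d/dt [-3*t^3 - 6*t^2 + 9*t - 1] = -9*t^2 - 12*t + 9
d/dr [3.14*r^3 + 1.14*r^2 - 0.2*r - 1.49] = 9.42*r^2 + 2.28*r - 0.2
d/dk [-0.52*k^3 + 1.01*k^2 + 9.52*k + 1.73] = -1.56*k^2 + 2.02*k + 9.52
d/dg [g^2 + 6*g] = 2*g + 6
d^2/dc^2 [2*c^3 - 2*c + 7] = 12*c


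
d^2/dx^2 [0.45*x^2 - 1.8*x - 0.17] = 0.900000000000000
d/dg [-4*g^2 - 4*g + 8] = -8*g - 4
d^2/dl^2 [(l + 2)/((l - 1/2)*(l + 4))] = 8*(2*l^3 + 12*l^2 + 54*l + 71)/(8*l^6 + 84*l^5 + 246*l^4 + 7*l^3 - 492*l^2 + 336*l - 64)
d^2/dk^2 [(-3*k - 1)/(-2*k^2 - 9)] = 12*(2*k^3 + 2*k^2 - 27*k - 3)/(8*k^6 + 108*k^4 + 486*k^2 + 729)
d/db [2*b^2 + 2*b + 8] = 4*b + 2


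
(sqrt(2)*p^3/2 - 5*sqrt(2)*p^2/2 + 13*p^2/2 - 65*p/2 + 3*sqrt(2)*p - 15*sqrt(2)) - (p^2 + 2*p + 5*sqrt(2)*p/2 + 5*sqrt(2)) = sqrt(2)*p^3/2 - 5*sqrt(2)*p^2/2 + 11*p^2/2 - 69*p/2 + sqrt(2)*p/2 - 20*sqrt(2)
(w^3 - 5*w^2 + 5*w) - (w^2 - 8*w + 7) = w^3 - 6*w^2 + 13*w - 7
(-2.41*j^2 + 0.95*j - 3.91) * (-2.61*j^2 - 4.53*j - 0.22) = 6.2901*j^4 + 8.4378*j^3 + 6.4318*j^2 + 17.5033*j + 0.8602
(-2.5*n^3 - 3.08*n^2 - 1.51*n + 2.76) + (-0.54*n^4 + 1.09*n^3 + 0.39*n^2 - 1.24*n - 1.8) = -0.54*n^4 - 1.41*n^3 - 2.69*n^2 - 2.75*n + 0.96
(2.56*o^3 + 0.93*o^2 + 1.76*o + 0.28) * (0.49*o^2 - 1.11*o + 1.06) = 1.2544*o^5 - 2.3859*o^4 + 2.5437*o^3 - 0.8306*o^2 + 1.5548*o + 0.2968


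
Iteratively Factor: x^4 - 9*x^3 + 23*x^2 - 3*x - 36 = (x + 1)*(x^3 - 10*x^2 + 33*x - 36) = (x - 4)*(x + 1)*(x^2 - 6*x + 9) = (x - 4)*(x - 3)*(x + 1)*(x - 3)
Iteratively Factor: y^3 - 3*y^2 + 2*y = (y)*(y^2 - 3*y + 2) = y*(y - 2)*(y - 1)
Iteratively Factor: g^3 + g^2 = (g)*(g^2 + g) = g*(g + 1)*(g)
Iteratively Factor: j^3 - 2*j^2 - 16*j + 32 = (j + 4)*(j^2 - 6*j + 8) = (j - 4)*(j + 4)*(j - 2)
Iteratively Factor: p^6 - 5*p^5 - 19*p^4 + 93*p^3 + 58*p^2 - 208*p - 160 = (p - 4)*(p^5 - p^4 - 23*p^3 + p^2 + 62*p + 40) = (p - 4)*(p + 1)*(p^4 - 2*p^3 - 21*p^2 + 22*p + 40) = (p - 4)*(p + 1)*(p + 4)*(p^3 - 6*p^2 + 3*p + 10) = (p - 4)*(p + 1)^2*(p + 4)*(p^2 - 7*p + 10) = (p - 5)*(p - 4)*(p + 1)^2*(p + 4)*(p - 2)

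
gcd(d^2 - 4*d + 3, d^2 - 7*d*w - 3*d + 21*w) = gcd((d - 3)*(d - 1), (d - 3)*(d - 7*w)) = d - 3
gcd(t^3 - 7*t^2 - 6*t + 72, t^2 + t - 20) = t - 4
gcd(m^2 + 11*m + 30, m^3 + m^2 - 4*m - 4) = 1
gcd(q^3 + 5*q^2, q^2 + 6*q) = q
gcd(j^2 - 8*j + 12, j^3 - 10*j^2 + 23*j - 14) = j - 2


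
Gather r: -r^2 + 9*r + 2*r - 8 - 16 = -r^2 + 11*r - 24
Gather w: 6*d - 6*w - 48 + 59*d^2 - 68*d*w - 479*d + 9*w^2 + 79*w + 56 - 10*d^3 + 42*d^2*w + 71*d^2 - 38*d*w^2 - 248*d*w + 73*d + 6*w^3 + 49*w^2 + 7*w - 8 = -10*d^3 + 130*d^2 - 400*d + 6*w^3 + w^2*(58 - 38*d) + w*(42*d^2 - 316*d + 80)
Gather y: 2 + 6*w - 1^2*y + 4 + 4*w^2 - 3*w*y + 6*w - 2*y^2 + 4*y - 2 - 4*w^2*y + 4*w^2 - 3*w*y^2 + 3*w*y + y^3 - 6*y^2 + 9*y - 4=8*w^2 + 12*w + y^3 + y^2*(-3*w - 8) + y*(12 - 4*w^2)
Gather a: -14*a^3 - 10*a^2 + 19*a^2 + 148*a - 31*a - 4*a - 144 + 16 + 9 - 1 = -14*a^3 + 9*a^2 + 113*a - 120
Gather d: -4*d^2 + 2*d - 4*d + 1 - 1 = -4*d^2 - 2*d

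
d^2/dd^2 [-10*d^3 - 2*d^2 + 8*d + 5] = -60*d - 4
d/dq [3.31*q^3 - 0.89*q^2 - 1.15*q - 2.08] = 9.93*q^2 - 1.78*q - 1.15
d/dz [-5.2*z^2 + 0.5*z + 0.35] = 0.5 - 10.4*z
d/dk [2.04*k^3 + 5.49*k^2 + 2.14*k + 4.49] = 6.12*k^2 + 10.98*k + 2.14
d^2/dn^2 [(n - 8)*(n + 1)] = 2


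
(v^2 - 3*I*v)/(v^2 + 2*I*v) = (v - 3*I)/(v + 2*I)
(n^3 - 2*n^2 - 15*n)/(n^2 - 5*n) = n + 3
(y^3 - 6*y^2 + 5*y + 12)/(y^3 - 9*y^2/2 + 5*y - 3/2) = 2*(y^2 - 3*y - 4)/(2*y^2 - 3*y + 1)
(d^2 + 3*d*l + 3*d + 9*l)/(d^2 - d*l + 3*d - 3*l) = (d + 3*l)/(d - l)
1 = 1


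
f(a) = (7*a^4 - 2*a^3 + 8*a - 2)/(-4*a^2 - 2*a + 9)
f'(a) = (8*a + 2)*(7*a^4 - 2*a^3 + 8*a - 2)/(-4*a^2 - 2*a + 9)^2 + (28*a^3 - 6*a^2 + 8)/(-4*a^2 - 2*a + 9) = 2*(-28*a^5 - 17*a^4 + 130*a^3 - 11*a^2 - 8*a + 34)/(16*a^4 + 16*a^3 - 68*a^2 - 36*a + 81)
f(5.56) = -50.79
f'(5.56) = -18.08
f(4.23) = -29.87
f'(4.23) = -13.37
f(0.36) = 0.12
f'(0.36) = 1.17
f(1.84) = -9.79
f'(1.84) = 0.19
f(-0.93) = -0.35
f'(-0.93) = -2.41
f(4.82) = -38.38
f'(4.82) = -15.47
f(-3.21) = -30.30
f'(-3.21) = 10.17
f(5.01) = -41.38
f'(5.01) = -16.14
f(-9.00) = -159.30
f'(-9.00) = 32.79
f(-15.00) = -419.28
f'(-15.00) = 53.85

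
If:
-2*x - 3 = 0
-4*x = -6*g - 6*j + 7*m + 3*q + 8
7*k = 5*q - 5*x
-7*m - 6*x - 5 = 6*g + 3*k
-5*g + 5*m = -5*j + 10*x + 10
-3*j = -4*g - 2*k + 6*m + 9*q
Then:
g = 951/2572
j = -739/5144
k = 8895/5144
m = -2503/5144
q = 4737/5144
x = -3/2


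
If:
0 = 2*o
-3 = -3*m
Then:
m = 1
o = 0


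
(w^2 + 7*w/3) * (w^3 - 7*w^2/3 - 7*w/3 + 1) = w^5 - 70*w^3/9 - 40*w^2/9 + 7*w/3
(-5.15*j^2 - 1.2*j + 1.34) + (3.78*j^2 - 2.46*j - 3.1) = -1.37*j^2 - 3.66*j - 1.76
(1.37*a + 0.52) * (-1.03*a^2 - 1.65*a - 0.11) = -1.4111*a^3 - 2.7961*a^2 - 1.0087*a - 0.0572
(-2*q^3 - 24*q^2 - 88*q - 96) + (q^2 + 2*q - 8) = -2*q^3 - 23*q^2 - 86*q - 104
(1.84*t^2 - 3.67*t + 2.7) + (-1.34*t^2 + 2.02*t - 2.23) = 0.5*t^2 - 1.65*t + 0.47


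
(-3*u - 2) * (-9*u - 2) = 27*u^2 + 24*u + 4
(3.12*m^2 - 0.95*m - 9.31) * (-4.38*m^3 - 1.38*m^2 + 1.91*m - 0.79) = -13.6656*m^5 - 0.144600000000001*m^4 + 48.048*m^3 + 8.5685*m^2 - 17.0316*m + 7.3549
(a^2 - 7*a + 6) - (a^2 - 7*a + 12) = -6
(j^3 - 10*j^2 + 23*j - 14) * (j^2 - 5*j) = j^5 - 15*j^4 + 73*j^3 - 129*j^2 + 70*j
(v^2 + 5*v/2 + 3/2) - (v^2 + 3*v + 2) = -v/2 - 1/2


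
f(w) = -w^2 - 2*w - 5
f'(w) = -2*w - 2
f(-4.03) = -13.18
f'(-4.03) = 6.06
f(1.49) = -10.20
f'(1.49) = -4.98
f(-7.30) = -43.69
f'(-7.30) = 12.60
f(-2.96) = -7.84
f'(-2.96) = 3.92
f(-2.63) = -6.66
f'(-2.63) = 3.26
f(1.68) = -11.18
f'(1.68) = -5.36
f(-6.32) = -32.30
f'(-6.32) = 10.64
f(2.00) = -13.00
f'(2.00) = -6.00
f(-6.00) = -29.00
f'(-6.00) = 10.00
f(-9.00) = -68.00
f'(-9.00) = 16.00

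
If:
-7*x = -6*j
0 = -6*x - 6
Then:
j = -7/6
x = -1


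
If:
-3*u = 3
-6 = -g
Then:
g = 6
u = -1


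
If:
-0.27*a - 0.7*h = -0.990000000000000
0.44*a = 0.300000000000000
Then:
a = 0.68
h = 1.15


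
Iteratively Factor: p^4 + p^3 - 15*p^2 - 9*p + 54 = (p + 3)*(p^3 - 2*p^2 - 9*p + 18) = (p - 2)*(p + 3)*(p^2 - 9) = (p - 3)*(p - 2)*(p + 3)*(p + 3)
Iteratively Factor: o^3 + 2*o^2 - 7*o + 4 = (o - 1)*(o^2 + 3*o - 4) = (o - 1)^2*(o + 4)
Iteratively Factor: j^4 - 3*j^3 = (j)*(j^3 - 3*j^2) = j^2*(j^2 - 3*j) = j^3*(j - 3)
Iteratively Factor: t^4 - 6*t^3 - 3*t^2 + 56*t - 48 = (t - 4)*(t^3 - 2*t^2 - 11*t + 12) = (t - 4)^2*(t^2 + 2*t - 3) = (t - 4)^2*(t + 3)*(t - 1)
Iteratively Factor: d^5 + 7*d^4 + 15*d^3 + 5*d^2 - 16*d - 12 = (d + 1)*(d^4 + 6*d^3 + 9*d^2 - 4*d - 12) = (d + 1)*(d + 2)*(d^3 + 4*d^2 + d - 6) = (d - 1)*(d + 1)*(d + 2)*(d^2 + 5*d + 6) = (d - 1)*(d + 1)*(d + 2)*(d + 3)*(d + 2)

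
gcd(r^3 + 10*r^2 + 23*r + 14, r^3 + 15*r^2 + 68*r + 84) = r^2 + 9*r + 14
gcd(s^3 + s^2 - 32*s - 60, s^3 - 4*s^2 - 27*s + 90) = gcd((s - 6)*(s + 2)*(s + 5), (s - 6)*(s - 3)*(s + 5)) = s^2 - s - 30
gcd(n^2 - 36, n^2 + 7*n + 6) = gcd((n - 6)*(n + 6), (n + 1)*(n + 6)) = n + 6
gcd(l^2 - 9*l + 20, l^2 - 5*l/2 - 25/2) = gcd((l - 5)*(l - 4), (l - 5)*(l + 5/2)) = l - 5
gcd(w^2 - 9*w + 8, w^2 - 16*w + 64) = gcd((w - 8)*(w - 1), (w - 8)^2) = w - 8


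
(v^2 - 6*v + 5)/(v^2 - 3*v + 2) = (v - 5)/(v - 2)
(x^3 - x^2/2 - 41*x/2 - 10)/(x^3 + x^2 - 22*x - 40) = (x + 1/2)/(x + 2)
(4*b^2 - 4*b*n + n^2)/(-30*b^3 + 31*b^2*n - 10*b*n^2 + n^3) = (-2*b + n)/(15*b^2 - 8*b*n + n^2)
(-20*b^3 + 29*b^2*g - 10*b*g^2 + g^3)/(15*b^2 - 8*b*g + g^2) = (-4*b^2 + 5*b*g - g^2)/(3*b - g)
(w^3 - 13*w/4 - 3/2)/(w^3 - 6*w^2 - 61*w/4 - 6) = (w - 2)/(w - 8)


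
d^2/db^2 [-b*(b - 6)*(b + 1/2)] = 11 - 6*b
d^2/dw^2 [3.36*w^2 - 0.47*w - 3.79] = 6.72000000000000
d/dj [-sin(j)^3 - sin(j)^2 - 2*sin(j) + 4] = (-2*sin(j) + 3*cos(j)^2 - 5)*cos(j)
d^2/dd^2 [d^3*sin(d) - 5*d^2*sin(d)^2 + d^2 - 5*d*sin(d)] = -d^3*sin(d) + 6*d^2*cos(d) - 10*d^2*cos(2*d) + 11*d*sin(d) - 20*d*sin(2*d) - 10*cos(d) + 5*cos(2*d) - 3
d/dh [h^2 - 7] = 2*h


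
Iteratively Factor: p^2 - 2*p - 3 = (p + 1)*(p - 3)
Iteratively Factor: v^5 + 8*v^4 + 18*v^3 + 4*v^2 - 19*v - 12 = (v + 1)*(v^4 + 7*v^3 + 11*v^2 - 7*v - 12) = (v + 1)^2*(v^3 + 6*v^2 + 5*v - 12) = (v - 1)*(v + 1)^2*(v^2 + 7*v + 12) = (v - 1)*(v + 1)^2*(v + 4)*(v + 3)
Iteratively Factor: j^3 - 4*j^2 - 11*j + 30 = (j - 5)*(j^2 + j - 6) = (j - 5)*(j - 2)*(j + 3)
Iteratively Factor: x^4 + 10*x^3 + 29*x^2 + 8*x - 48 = (x + 4)*(x^3 + 6*x^2 + 5*x - 12) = (x - 1)*(x + 4)*(x^2 + 7*x + 12) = (x - 1)*(x + 4)^2*(x + 3)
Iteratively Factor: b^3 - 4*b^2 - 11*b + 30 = (b - 2)*(b^2 - 2*b - 15) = (b - 2)*(b + 3)*(b - 5)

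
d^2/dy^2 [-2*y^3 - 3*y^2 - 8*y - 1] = -12*y - 6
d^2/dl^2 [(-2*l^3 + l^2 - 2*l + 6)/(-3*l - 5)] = 2*(18*l^3 + 90*l^2 + 150*l - 109)/(27*l^3 + 135*l^2 + 225*l + 125)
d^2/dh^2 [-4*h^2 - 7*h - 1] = -8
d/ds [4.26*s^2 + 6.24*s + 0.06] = 8.52*s + 6.24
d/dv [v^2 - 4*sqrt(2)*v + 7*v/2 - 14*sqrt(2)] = 2*v - 4*sqrt(2) + 7/2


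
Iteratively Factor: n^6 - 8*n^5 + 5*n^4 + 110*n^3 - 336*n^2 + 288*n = (n - 3)*(n^5 - 5*n^4 - 10*n^3 + 80*n^2 - 96*n) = (n - 3)*(n + 4)*(n^4 - 9*n^3 + 26*n^2 - 24*n) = (n - 3)^2*(n + 4)*(n^3 - 6*n^2 + 8*n) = n*(n - 3)^2*(n + 4)*(n^2 - 6*n + 8) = n*(n - 4)*(n - 3)^2*(n + 4)*(n - 2)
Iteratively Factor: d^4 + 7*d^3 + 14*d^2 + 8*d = (d + 1)*(d^3 + 6*d^2 + 8*d) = d*(d + 1)*(d^2 + 6*d + 8) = d*(d + 1)*(d + 2)*(d + 4)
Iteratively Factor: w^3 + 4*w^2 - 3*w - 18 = (w + 3)*(w^2 + w - 6) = (w - 2)*(w + 3)*(w + 3)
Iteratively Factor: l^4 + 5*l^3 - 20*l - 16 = (l + 2)*(l^3 + 3*l^2 - 6*l - 8) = (l + 2)*(l + 4)*(l^2 - l - 2) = (l + 1)*(l + 2)*(l + 4)*(l - 2)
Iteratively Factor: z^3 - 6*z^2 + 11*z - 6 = (z - 1)*(z^2 - 5*z + 6) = (z - 2)*(z - 1)*(z - 3)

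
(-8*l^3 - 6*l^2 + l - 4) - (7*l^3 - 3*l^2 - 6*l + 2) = -15*l^3 - 3*l^2 + 7*l - 6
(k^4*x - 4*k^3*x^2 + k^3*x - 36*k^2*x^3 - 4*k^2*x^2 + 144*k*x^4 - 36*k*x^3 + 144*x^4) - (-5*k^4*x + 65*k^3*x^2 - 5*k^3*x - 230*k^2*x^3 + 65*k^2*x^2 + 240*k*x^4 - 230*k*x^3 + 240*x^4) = 6*k^4*x - 69*k^3*x^2 + 6*k^3*x + 194*k^2*x^3 - 69*k^2*x^2 - 96*k*x^4 + 194*k*x^3 - 96*x^4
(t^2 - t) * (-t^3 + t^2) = -t^5 + 2*t^4 - t^3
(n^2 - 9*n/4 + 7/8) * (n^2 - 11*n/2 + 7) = n^4 - 31*n^3/4 + 81*n^2/4 - 329*n/16 + 49/8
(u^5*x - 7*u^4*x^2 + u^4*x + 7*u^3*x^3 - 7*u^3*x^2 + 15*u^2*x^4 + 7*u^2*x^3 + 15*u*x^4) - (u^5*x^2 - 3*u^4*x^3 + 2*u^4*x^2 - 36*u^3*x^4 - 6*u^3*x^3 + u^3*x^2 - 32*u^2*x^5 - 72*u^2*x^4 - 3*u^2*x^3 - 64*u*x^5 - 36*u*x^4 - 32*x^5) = -u^5*x^2 + u^5*x + 3*u^4*x^3 - 9*u^4*x^2 + u^4*x + 36*u^3*x^4 + 13*u^3*x^3 - 8*u^3*x^2 + 32*u^2*x^5 + 87*u^2*x^4 + 10*u^2*x^3 + 64*u*x^5 + 51*u*x^4 + 32*x^5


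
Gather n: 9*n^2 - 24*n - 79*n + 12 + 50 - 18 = 9*n^2 - 103*n + 44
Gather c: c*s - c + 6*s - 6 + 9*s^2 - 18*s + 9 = c*(s - 1) + 9*s^2 - 12*s + 3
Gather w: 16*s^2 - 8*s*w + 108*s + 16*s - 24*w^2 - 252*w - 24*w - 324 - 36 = 16*s^2 + 124*s - 24*w^2 + w*(-8*s - 276) - 360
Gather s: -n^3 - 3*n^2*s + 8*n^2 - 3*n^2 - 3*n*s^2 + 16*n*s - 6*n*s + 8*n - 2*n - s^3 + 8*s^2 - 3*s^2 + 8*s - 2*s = -n^3 + 5*n^2 + 6*n - s^3 + s^2*(5 - 3*n) + s*(-3*n^2 + 10*n + 6)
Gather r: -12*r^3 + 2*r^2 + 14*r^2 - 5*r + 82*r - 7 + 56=-12*r^3 + 16*r^2 + 77*r + 49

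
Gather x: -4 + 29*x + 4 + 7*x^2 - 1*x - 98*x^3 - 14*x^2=-98*x^3 - 7*x^2 + 28*x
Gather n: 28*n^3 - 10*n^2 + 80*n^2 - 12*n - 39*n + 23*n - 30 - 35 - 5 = 28*n^3 + 70*n^2 - 28*n - 70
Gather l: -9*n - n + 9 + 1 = 10 - 10*n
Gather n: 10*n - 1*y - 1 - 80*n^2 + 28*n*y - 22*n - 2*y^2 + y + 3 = -80*n^2 + n*(28*y - 12) - 2*y^2 + 2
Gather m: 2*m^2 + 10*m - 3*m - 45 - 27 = 2*m^2 + 7*m - 72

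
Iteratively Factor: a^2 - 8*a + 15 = (a - 5)*(a - 3)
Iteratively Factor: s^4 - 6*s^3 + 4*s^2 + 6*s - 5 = (s - 5)*(s^3 - s^2 - s + 1) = (s - 5)*(s - 1)*(s^2 - 1) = (s - 5)*(s - 1)*(s + 1)*(s - 1)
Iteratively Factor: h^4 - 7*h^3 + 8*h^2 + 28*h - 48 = (h - 2)*(h^3 - 5*h^2 - 2*h + 24) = (h - 2)*(h + 2)*(h^2 - 7*h + 12) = (h - 3)*(h - 2)*(h + 2)*(h - 4)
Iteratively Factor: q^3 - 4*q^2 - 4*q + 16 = (q - 4)*(q^2 - 4) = (q - 4)*(q + 2)*(q - 2)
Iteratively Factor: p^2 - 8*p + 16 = (p - 4)*(p - 4)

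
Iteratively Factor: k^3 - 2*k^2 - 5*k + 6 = (k - 3)*(k^2 + k - 2) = (k - 3)*(k - 1)*(k + 2)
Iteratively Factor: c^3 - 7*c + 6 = (c - 1)*(c^2 + c - 6) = (c - 1)*(c + 3)*(c - 2)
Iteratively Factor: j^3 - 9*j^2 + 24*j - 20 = (j - 2)*(j^2 - 7*j + 10) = (j - 2)^2*(j - 5)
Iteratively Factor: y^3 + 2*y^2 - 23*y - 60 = (y + 4)*(y^2 - 2*y - 15) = (y + 3)*(y + 4)*(y - 5)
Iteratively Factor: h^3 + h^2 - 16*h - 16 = (h + 1)*(h^2 - 16) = (h - 4)*(h + 1)*(h + 4)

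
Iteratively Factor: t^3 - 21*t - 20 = (t - 5)*(t^2 + 5*t + 4) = (t - 5)*(t + 4)*(t + 1)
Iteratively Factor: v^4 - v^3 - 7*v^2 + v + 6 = (v - 3)*(v^3 + 2*v^2 - v - 2) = (v - 3)*(v + 1)*(v^2 + v - 2) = (v - 3)*(v - 1)*(v + 1)*(v + 2)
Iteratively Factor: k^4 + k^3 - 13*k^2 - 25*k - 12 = (k + 1)*(k^3 - 13*k - 12) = (k + 1)*(k + 3)*(k^2 - 3*k - 4) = (k + 1)^2*(k + 3)*(k - 4)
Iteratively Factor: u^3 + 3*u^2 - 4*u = (u - 1)*(u^2 + 4*u) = u*(u - 1)*(u + 4)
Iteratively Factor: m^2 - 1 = (m + 1)*(m - 1)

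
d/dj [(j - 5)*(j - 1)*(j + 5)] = 3*j^2 - 2*j - 25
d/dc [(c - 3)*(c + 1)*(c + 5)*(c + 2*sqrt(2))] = 4*c^3 + 6*sqrt(2)*c^2 + 9*c^2 - 26*c + 12*sqrt(2)*c - 26*sqrt(2) - 15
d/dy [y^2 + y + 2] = 2*y + 1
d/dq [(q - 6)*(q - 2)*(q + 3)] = 3*q^2 - 10*q - 12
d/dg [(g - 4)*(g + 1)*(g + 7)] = 3*g^2 + 8*g - 25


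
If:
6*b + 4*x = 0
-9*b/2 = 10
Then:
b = -20/9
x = 10/3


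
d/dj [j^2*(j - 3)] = 3*j*(j - 2)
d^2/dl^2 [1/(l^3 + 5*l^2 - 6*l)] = 2*(-l*(3*l + 5)*(l^2 + 5*l - 6) + (3*l^2 + 10*l - 6)^2)/(l^3*(l^2 + 5*l - 6)^3)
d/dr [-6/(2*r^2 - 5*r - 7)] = 6*(4*r - 5)/(-2*r^2 + 5*r + 7)^2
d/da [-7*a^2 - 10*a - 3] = -14*a - 10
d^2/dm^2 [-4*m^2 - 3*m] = -8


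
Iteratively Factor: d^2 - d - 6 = (d + 2)*(d - 3)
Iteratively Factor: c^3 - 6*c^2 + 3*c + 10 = (c - 2)*(c^2 - 4*c - 5) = (c - 5)*(c - 2)*(c + 1)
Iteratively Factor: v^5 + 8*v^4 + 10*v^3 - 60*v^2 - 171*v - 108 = (v + 3)*(v^4 + 5*v^3 - 5*v^2 - 45*v - 36) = (v + 3)^2*(v^3 + 2*v^2 - 11*v - 12) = (v - 3)*(v + 3)^2*(v^2 + 5*v + 4) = (v - 3)*(v + 1)*(v + 3)^2*(v + 4)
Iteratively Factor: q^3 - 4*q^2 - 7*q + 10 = (q + 2)*(q^2 - 6*q + 5) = (q - 5)*(q + 2)*(q - 1)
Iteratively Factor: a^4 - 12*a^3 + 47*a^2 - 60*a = (a - 3)*(a^3 - 9*a^2 + 20*a) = (a - 4)*(a - 3)*(a^2 - 5*a) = a*(a - 4)*(a - 3)*(a - 5)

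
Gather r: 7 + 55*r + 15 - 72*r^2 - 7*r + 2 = -72*r^2 + 48*r + 24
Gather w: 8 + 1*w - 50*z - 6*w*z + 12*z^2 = w*(1 - 6*z) + 12*z^2 - 50*z + 8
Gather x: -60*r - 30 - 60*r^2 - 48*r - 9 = -60*r^2 - 108*r - 39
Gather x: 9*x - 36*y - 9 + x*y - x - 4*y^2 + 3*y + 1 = x*(y + 8) - 4*y^2 - 33*y - 8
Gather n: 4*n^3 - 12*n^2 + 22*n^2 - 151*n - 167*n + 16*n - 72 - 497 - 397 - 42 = 4*n^3 + 10*n^2 - 302*n - 1008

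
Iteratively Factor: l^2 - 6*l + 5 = (l - 1)*(l - 5)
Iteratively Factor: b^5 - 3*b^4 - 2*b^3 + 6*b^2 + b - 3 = (b + 1)*(b^4 - 4*b^3 + 2*b^2 + 4*b - 3) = (b - 3)*(b + 1)*(b^3 - b^2 - b + 1) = (b - 3)*(b - 1)*(b + 1)*(b^2 - 1) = (b - 3)*(b - 1)*(b + 1)^2*(b - 1)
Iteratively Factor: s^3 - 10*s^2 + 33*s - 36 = (s - 3)*(s^2 - 7*s + 12) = (s - 4)*(s - 3)*(s - 3)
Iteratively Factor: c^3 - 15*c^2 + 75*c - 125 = (c - 5)*(c^2 - 10*c + 25) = (c - 5)^2*(c - 5)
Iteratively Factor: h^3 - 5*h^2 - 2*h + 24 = (h + 2)*(h^2 - 7*h + 12) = (h - 4)*(h + 2)*(h - 3)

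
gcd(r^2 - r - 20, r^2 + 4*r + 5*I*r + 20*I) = r + 4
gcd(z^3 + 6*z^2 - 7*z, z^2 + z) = z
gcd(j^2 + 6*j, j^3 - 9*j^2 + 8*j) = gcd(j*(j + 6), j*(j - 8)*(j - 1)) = j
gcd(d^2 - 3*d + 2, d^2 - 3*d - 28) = 1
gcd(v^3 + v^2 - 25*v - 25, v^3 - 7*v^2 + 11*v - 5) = v - 5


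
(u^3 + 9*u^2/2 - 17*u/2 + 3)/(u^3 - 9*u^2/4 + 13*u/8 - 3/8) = 4*(u + 6)/(4*u - 3)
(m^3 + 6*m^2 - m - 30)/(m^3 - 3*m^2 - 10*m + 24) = (m + 5)/(m - 4)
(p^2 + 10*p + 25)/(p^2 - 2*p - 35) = (p + 5)/(p - 7)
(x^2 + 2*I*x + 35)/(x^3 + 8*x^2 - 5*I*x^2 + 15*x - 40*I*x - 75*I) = (x + 7*I)/(x^2 + 8*x + 15)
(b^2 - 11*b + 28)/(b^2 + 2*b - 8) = (b^2 - 11*b + 28)/(b^2 + 2*b - 8)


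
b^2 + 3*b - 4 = (b - 1)*(b + 4)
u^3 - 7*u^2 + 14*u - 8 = (u - 4)*(u - 2)*(u - 1)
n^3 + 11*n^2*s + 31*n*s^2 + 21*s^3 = (n + s)*(n + 3*s)*(n + 7*s)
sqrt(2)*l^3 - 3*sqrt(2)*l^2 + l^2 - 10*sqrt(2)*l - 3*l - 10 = (l - 5)*(l + 2)*(sqrt(2)*l + 1)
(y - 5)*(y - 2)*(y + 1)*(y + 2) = y^4 - 4*y^3 - 9*y^2 + 16*y + 20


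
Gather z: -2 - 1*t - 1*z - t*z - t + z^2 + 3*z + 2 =-2*t + z^2 + z*(2 - t)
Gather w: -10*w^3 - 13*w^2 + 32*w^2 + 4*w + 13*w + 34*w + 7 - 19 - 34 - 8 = -10*w^3 + 19*w^2 + 51*w - 54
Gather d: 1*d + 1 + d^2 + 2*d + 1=d^2 + 3*d + 2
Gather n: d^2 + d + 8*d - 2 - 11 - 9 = d^2 + 9*d - 22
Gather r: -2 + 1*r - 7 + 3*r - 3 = 4*r - 12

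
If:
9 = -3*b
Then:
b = -3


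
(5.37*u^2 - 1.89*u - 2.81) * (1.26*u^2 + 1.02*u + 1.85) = 6.7662*u^4 + 3.096*u^3 + 4.4661*u^2 - 6.3627*u - 5.1985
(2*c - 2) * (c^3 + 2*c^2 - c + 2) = 2*c^4 + 2*c^3 - 6*c^2 + 6*c - 4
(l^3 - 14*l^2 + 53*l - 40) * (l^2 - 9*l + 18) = l^5 - 23*l^4 + 197*l^3 - 769*l^2 + 1314*l - 720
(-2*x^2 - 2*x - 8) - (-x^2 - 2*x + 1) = -x^2 - 9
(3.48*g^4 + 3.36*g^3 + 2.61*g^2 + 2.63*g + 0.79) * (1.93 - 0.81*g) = -2.8188*g^5 + 3.9948*g^4 + 4.3707*g^3 + 2.907*g^2 + 4.436*g + 1.5247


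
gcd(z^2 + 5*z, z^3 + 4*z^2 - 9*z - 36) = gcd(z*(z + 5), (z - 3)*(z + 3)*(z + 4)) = 1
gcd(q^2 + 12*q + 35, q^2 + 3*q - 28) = q + 7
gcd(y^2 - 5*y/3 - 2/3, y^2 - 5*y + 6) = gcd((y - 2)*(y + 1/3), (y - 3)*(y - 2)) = y - 2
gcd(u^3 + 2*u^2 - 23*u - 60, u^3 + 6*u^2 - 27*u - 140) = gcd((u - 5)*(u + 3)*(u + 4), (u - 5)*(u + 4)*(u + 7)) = u^2 - u - 20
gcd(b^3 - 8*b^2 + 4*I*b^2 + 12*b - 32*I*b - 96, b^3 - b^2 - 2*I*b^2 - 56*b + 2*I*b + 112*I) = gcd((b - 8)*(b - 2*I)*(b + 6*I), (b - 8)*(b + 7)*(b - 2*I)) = b^2 + b*(-8 - 2*I) + 16*I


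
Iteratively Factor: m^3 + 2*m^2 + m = (m + 1)*(m^2 + m) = m*(m + 1)*(m + 1)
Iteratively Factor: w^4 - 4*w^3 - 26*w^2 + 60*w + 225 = (w + 3)*(w^3 - 7*w^2 - 5*w + 75) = (w - 5)*(w + 3)*(w^2 - 2*w - 15) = (w - 5)^2*(w + 3)*(w + 3)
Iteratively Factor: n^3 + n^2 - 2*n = (n - 1)*(n^2 + 2*n) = n*(n - 1)*(n + 2)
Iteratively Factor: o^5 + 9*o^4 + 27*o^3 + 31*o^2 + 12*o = (o + 1)*(o^4 + 8*o^3 + 19*o^2 + 12*o) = (o + 1)^2*(o^3 + 7*o^2 + 12*o) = o*(o + 1)^2*(o^2 + 7*o + 12) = o*(o + 1)^2*(o + 4)*(o + 3)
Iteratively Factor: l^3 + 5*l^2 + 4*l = (l)*(l^2 + 5*l + 4) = l*(l + 1)*(l + 4)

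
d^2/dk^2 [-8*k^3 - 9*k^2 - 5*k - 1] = -48*k - 18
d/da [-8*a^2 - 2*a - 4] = -16*a - 2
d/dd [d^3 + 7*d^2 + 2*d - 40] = 3*d^2 + 14*d + 2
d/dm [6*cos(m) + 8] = -6*sin(m)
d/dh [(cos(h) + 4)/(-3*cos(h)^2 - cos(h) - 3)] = (3*sin(h)^2 - 24*cos(h) - 4)*sin(h)/(3*cos(h)^2 + cos(h) + 3)^2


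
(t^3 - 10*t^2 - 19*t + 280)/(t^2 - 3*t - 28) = (t^2 - 3*t - 40)/(t + 4)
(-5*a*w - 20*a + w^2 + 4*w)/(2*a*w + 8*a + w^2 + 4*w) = (-5*a + w)/(2*a + w)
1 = 1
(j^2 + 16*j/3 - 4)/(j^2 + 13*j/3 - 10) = (3*j - 2)/(3*j - 5)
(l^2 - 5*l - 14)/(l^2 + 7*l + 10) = (l - 7)/(l + 5)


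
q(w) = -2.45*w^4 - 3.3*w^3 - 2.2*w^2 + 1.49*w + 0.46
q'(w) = -9.8*w^3 - 9.9*w^2 - 4.4*w + 1.49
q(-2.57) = -68.76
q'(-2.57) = 113.76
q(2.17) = -94.71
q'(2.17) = -154.82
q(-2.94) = -122.12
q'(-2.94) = 177.89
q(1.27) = -14.33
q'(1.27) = -40.14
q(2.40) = -135.54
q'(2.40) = -201.57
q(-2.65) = -78.35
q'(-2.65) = 126.00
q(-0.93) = -2.01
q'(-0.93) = 4.90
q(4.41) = -1245.44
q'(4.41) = -1050.96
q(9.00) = -18644.48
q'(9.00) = -7984.21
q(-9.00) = -13859.90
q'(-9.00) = 6383.39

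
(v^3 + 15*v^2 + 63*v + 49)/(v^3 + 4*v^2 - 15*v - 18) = (v^2 + 14*v + 49)/(v^2 + 3*v - 18)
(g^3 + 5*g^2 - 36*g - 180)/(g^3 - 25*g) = (g^2 - 36)/(g*(g - 5))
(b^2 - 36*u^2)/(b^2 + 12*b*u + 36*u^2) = (b - 6*u)/(b + 6*u)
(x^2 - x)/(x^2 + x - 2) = x/(x + 2)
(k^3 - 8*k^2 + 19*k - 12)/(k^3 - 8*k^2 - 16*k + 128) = (k^2 - 4*k + 3)/(k^2 - 4*k - 32)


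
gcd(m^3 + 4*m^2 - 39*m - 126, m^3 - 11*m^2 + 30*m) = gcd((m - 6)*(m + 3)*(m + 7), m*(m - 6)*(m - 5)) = m - 6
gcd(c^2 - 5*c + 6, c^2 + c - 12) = c - 3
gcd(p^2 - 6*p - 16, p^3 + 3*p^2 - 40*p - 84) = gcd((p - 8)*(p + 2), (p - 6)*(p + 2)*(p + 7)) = p + 2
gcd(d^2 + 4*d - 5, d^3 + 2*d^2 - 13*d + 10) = d^2 + 4*d - 5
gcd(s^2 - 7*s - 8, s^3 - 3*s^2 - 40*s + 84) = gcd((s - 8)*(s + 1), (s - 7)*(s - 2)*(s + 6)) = 1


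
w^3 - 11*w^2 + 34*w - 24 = (w - 6)*(w - 4)*(w - 1)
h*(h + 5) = h^2 + 5*h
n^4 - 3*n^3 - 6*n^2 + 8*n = n*(n - 4)*(n - 1)*(n + 2)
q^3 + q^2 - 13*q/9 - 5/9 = (q - 1)*(q + 1/3)*(q + 5/3)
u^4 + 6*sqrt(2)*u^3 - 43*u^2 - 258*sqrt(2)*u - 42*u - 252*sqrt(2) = (u - 7)*(u + 1)*(u + 6)*(u + 6*sqrt(2))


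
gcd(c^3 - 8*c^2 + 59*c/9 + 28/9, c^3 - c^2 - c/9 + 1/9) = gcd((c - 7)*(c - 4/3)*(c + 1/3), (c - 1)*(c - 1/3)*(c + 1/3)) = c + 1/3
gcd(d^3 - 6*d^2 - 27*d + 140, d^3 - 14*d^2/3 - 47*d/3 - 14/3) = d - 7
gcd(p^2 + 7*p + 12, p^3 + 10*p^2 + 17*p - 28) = p + 4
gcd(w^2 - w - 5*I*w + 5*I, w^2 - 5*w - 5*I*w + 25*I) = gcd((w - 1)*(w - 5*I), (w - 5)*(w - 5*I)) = w - 5*I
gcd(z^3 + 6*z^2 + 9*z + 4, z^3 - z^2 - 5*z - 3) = z^2 + 2*z + 1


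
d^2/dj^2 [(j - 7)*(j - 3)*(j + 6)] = 6*j - 8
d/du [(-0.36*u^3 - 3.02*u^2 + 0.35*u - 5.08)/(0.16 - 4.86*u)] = (3.4992*u^3 + 14.5044*u^2 - 0.9664*u - 24.6328)/(23.6196*u^2 - 1.5552*u + 0.0256)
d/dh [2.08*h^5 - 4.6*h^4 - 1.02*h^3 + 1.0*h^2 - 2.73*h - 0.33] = 10.4*h^4 - 18.4*h^3 - 3.06*h^2 + 2.0*h - 2.73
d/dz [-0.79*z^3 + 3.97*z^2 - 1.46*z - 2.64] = -2.37*z^2 + 7.94*z - 1.46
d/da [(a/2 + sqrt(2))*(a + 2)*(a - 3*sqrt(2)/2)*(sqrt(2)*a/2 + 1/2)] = sqrt(2)*a^3 + 3*a^2/2 + 3*sqrt(2)*a^2/2 - 11*sqrt(2)*a/4 + 2*a - 11*sqrt(2)/4 - 3/2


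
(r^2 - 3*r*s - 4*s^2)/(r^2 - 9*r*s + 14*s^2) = (r^2 - 3*r*s - 4*s^2)/(r^2 - 9*r*s + 14*s^2)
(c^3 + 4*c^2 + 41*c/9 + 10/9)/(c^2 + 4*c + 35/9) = (3*c^2 + 7*c + 2)/(3*c + 7)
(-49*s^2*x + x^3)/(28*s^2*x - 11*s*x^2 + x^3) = (7*s + x)/(-4*s + x)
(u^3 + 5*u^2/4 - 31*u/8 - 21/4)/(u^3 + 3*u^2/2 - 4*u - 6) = (u + 7/4)/(u + 2)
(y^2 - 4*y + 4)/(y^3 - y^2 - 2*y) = (y - 2)/(y*(y + 1))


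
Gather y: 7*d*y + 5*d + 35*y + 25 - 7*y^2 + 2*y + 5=5*d - 7*y^2 + y*(7*d + 37) + 30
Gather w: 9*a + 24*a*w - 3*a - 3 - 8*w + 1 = 6*a + w*(24*a - 8) - 2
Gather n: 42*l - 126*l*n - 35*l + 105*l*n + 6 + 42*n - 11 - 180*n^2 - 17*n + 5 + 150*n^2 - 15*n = 7*l - 30*n^2 + n*(10 - 21*l)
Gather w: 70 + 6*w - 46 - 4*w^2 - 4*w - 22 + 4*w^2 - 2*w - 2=0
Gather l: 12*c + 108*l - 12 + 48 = 12*c + 108*l + 36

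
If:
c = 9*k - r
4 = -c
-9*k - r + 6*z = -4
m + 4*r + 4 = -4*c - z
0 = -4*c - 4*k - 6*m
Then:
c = -4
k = -4/23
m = 64/23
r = 56/23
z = -12/23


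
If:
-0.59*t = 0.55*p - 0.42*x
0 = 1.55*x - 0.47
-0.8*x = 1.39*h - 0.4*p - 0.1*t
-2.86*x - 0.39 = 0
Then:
No Solution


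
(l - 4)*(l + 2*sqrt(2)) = l^2 - 4*l + 2*sqrt(2)*l - 8*sqrt(2)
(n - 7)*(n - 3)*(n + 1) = n^3 - 9*n^2 + 11*n + 21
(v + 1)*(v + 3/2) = v^2 + 5*v/2 + 3/2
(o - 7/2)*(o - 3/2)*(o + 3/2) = o^3 - 7*o^2/2 - 9*o/4 + 63/8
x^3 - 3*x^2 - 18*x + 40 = (x - 5)*(x - 2)*(x + 4)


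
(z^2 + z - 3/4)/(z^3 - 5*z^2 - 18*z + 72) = (z^2 + z - 3/4)/(z^3 - 5*z^2 - 18*z + 72)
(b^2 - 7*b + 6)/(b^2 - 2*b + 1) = (b - 6)/(b - 1)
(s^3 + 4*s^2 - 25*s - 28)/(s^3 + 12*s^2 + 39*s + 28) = (s - 4)/(s + 4)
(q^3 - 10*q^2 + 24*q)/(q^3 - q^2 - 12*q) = (q - 6)/(q + 3)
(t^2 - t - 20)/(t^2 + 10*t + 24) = (t - 5)/(t + 6)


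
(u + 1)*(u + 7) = u^2 + 8*u + 7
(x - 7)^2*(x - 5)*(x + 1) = x^4 - 18*x^3 + 100*x^2 - 126*x - 245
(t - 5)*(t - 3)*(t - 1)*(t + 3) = t^4 - 6*t^3 - 4*t^2 + 54*t - 45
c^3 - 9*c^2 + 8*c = c*(c - 8)*(c - 1)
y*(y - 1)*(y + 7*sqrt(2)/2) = y^3 - y^2 + 7*sqrt(2)*y^2/2 - 7*sqrt(2)*y/2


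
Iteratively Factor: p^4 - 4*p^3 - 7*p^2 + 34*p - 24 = (p - 4)*(p^3 - 7*p + 6) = (p - 4)*(p - 1)*(p^2 + p - 6) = (p - 4)*(p - 1)*(p + 3)*(p - 2)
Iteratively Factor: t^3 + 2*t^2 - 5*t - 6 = (t + 1)*(t^2 + t - 6) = (t - 2)*(t + 1)*(t + 3)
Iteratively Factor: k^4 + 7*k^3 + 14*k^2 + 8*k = (k + 4)*(k^3 + 3*k^2 + 2*k) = (k + 2)*(k + 4)*(k^2 + k) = (k + 1)*(k + 2)*(k + 4)*(k)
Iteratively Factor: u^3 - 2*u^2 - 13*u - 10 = (u + 2)*(u^2 - 4*u - 5) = (u + 1)*(u + 2)*(u - 5)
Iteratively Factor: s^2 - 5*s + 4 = (s - 1)*(s - 4)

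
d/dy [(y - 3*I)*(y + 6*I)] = 2*y + 3*I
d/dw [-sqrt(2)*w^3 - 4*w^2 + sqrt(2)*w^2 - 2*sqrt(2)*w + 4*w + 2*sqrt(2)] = -3*sqrt(2)*w^2 - 8*w + 2*sqrt(2)*w - 2*sqrt(2) + 4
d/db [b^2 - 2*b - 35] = 2*b - 2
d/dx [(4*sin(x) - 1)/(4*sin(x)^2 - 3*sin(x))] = (-16*cos(x) + 8/tan(x) - 3*cos(x)/sin(x)^2)/(4*sin(x) - 3)^2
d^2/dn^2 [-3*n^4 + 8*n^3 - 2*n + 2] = 12*n*(4 - 3*n)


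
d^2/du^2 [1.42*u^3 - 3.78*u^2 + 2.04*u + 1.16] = 8.52*u - 7.56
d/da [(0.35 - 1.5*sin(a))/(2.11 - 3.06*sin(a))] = -2.094*cos(a)/(3.06*sin(a) - 2.11)^2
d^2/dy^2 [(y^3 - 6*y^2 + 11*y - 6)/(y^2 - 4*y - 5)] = 16*(y^3 - 6*y^2 + 39*y - 62)/(y^6 - 12*y^5 + 33*y^4 + 56*y^3 - 165*y^2 - 300*y - 125)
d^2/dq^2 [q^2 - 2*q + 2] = 2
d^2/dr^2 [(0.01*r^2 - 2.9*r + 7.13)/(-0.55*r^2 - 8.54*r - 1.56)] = (3.46944695195361e-18*r^4 + 1.84844*r^3 - 12.88947*r^2 - 215.86686*r - 1105.088128)/(0.166375*r^6 + 7.75005*r^5 + 121.75284*r^4 + 666.799784*r^3 + 345.335328*r^2 + 62.348832*r + 3.796416)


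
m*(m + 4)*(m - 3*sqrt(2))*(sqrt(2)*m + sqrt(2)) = sqrt(2)*m^4 - 6*m^3 + 5*sqrt(2)*m^3 - 30*m^2 + 4*sqrt(2)*m^2 - 24*m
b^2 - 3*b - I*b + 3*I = (b - 3)*(b - I)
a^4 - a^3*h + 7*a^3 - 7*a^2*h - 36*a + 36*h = (a - 2)*(a + 3)*(a + 6)*(a - h)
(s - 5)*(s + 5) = s^2 - 25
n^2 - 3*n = n*(n - 3)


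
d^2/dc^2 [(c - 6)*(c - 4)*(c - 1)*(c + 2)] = 12*c^2 - 54*c + 24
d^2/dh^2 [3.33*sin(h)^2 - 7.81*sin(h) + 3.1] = 7.81*sin(h) + 6.66*cos(2*h)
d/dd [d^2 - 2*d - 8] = 2*d - 2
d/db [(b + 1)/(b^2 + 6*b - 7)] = (b^2 + 6*b - 2*(b + 1)*(b + 3) - 7)/(b^2 + 6*b - 7)^2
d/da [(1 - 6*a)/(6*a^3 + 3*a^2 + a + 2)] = (72*a^3 - 6*a - 13)/(36*a^6 + 36*a^5 + 21*a^4 + 30*a^3 + 13*a^2 + 4*a + 4)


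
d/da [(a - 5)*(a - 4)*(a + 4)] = 3*a^2 - 10*a - 16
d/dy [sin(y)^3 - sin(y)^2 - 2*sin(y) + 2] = (3*sin(y)^2 - 2*sin(y) - 2)*cos(y)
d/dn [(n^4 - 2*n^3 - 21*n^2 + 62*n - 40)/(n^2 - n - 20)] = (2*n^5 - 5*n^4 - 76*n^3 + 79*n^2 + 920*n - 1280)/(n^4 - 2*n^3 - 39*n^2 + 40*n + 400)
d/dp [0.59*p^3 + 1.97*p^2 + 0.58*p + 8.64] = 1.77*p^2 + 3.94*p + 0.58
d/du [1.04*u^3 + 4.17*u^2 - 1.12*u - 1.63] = 3.12*u^2 + 8.34*u - 1.12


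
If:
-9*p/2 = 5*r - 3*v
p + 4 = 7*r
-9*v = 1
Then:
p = -134/219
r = 106/219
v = -1/9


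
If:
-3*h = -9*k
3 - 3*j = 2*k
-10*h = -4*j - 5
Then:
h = 81/98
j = 40/49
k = 27/98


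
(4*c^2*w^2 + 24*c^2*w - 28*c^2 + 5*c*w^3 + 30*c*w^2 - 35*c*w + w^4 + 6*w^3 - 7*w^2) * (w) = 4*c^2*w^3 + 24*c^2*w^2 - 28*c^2*w + 5*c*w^4 + 30*c*w^3 - 35*c*w^2 + w^5 + 6*w^4 - 7*w^3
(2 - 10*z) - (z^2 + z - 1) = -z^2 - 11*z + 3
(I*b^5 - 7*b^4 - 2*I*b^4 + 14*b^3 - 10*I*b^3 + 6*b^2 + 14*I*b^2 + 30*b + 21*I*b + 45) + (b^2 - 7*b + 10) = I*b^5 - 7*b^4 - 2*I*b^4 + 14*b^3 - 10*I*b^3 + 7*b^2 + 14*I*b^2 + 23*b + 21*I*b + 55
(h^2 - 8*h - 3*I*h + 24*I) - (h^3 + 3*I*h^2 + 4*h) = -h^3 + h^2 - 3*I*h^2 - 12*h - 3*I*h + 24*I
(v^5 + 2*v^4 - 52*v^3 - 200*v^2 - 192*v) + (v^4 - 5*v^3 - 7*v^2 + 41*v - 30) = v^5 + 3*v^4 - 57*v^3 - 207*v^2 - 151*v - 30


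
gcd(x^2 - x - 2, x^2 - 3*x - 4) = x + 1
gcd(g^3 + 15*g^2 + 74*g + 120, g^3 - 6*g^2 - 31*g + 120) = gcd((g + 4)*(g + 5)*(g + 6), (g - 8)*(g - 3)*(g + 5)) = g + 5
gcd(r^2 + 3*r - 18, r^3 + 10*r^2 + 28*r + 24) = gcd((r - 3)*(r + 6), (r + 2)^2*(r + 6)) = r + 6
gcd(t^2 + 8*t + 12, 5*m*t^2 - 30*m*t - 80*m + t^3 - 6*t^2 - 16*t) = t + 2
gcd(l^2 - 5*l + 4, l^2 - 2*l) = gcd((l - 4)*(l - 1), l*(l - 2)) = 1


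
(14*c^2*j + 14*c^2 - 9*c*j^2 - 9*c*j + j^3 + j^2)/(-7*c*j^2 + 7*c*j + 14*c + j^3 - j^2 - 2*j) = (-2*c + j)/(j - 2)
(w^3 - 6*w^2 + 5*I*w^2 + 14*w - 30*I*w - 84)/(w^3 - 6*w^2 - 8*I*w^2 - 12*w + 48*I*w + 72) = (w + 7*I)/(w - 6*I)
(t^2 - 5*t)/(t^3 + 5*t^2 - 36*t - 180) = t*(t - 5)/(t^3 + 5*t^2 - 36*t - 180)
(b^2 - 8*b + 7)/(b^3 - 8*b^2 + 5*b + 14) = (b - 1)/(b^2 - b - 2)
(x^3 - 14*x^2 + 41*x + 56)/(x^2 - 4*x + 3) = (x^3 - 14*x^2 + 41*x + 56)/(x^2 - 4*x + 3)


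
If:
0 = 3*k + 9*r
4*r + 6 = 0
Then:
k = 9/2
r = -3/2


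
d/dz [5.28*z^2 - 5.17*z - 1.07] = 10.56*z - 5.17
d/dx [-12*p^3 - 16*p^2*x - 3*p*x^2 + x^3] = -16*p^2 - 6*p*x + 3*x^2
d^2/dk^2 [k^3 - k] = 6*k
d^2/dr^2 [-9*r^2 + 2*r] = -18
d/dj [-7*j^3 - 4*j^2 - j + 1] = -21*j^2 - 8*j - 1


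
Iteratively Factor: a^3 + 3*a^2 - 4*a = (a + 4)*(a^2 - a) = a*(a + 4)*(a - 1)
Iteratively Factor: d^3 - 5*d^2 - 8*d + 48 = (d + 3)*(d^2 - 8*d + 16) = (d - 4)*(d + 3)*(d - 4)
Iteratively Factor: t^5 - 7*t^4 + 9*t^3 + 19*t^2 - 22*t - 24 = (t + 1)*(t^4 - 8*t^3 + 17*t^2 + 2*t - 24) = (t - 2)*(t + 1)*(t^3 - 6*t^2 + 5*t + 12) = (t - 4)*(t - 2)*(t + 1)*(t^2 - 2*t - 3) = (t - 4)*(t - 2)*(t + 1)^2*(t - 3)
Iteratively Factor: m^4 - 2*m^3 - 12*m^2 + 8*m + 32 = (m - 2)*(m^3 - 12*m - 16) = (m - 4)*(m - 2)*(m^2 + 4*m + 4) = (m - 4)*(m - 2)*(m + 2)*(m + 2)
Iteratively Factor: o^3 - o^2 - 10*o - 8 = (o + 1)*(o^2 - 2*o - 8) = (o + 1)*(o + 2)*(o - 4)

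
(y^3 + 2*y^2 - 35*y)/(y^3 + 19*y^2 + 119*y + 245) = y*(y - 5)/(y^2 + 12*y + 35)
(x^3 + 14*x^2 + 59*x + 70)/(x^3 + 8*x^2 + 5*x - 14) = (x + 5)/(x - 1)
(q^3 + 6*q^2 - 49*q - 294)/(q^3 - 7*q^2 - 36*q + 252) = (q + 7)/(q - 6)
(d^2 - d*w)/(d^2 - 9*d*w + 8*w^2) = d/(d - 8*w)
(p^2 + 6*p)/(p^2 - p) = (p + 6)/(p - 1)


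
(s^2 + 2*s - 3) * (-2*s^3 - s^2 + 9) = -2*s^5 - 5*s^4 + 4*s^3 + 12*s^2 + 18*s - 27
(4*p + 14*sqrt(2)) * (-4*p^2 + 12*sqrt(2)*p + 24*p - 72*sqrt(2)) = -16*p^3 - 8*sqrt(2)*p^2 + 96*p^2 + 48*sqrt(2)*p + 336*p - 2016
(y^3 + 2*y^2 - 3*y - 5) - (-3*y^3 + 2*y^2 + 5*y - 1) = 4*y^3 - 8*y - 4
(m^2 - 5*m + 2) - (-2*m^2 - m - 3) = 3*m^2 - 4*m + 5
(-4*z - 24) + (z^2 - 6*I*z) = z^2 - 4*z - 6*I*z - 24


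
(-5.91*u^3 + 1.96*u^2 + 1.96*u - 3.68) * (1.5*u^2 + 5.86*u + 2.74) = -8.865*u^5 - 31.6926*u^4 - 1.7678*u^3 + 11.336*u^2 - 16.1944*u - 10.0832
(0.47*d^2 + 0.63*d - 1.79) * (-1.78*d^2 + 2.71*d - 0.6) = -0.8366*d^4 + 0.1523*d^3 + 4.6115*d^2 - 5.2289*d + 1.074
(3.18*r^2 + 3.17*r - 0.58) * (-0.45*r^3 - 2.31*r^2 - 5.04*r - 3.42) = -1.431*r^5 - 8.7723*r^4 - 23.0889*r^3 - 25.5126*r^2 - 7.9182*r + 1.9836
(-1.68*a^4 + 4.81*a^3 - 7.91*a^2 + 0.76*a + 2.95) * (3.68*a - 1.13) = -6.1824*a^5 + 19.5992*a^4 - 34.5441*a^3 + 11.7351*a^2 + 9.9972*a - 3.3335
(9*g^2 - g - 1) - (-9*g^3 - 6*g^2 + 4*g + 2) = 9*g^3 + 15*g^2 - 5*g - 3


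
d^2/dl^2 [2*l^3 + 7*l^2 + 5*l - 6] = 12*l + 14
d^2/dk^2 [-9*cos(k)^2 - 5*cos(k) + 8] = 5*cos(k) + 18*cos(2*k)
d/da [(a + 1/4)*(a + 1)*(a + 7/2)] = 3*a^2 + 19*a/2 + 37/8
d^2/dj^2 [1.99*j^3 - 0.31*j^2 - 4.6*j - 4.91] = 11.94*j - 0.62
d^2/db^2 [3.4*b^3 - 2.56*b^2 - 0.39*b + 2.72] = 20.4*b - 5.12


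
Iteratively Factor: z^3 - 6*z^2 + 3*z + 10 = (z + 1)*(z^2 - 7*z + 10) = (z - 5)*(z + 1)*(z - 2)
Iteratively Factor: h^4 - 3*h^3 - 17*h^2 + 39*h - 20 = (h + 4)*(h^3 - 7*h^2 + 11*h - 5) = (h - 5)*(h + 4)*(h^2 - 2*h + 1) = (h - 5)*(h - 1)*(h + 4)*(h - 1)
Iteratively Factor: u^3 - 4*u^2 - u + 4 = (u - 1)*(u^2 - 3*u - 4) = (u - 4)*(u - 1)*(u + 1)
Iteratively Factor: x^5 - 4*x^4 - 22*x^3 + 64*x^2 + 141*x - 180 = (x - 4)*(x^4 - 22*x^2 - 24*x + 45) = (x - 5)*(x - 4)*(x^3 + 5*x^2 + 3*x - 9) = (x - 5)*(x - 4)*(x + 3)*(x^2 + 2*x - 3) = (x - 5)*(x - 4)*(x + 3)^2*(x - 1)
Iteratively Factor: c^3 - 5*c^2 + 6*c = (c - 3)*(c^2 - 2*c) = (c - 3)*(c - 2)*(c)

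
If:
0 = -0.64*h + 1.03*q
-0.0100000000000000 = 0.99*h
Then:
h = -0.01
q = -0.01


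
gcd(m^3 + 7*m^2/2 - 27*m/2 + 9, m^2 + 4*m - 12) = m + 6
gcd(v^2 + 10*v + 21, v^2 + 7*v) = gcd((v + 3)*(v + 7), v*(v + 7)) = v + 7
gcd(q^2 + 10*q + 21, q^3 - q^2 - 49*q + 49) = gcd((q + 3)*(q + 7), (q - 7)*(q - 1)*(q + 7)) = q + 7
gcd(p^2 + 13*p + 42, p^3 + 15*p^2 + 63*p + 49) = p + 7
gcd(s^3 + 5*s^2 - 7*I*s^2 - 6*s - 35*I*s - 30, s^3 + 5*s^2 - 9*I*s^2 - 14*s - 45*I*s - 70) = s + 5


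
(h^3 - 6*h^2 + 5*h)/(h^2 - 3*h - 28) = h*(-h^2 + 6*h - 5)/(-h^2 + 3*h + 28)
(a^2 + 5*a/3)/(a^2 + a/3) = (3*a + 5)/(3*a + 1)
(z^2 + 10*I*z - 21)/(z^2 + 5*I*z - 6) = (z + 7*I)/(z + 2*I)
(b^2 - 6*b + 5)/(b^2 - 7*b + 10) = (b - 1)/(b - 2)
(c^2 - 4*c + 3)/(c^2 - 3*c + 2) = (c - 3)/(c - 2)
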